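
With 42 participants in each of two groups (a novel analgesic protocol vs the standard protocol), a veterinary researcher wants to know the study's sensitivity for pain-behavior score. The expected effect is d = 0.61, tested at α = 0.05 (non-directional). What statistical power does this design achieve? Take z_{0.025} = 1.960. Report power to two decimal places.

power ≈ 0.80

For two equal groups, power = Φ(d·√(n/2) − z_{α/2}).
d·√(n/2) = 0.61 × √(42/2) = 0.61 × 4.583 = 2.795.
z_β = 2.795 − 1.960 = 0.835.
Power = Φ(0.835) = 0.798.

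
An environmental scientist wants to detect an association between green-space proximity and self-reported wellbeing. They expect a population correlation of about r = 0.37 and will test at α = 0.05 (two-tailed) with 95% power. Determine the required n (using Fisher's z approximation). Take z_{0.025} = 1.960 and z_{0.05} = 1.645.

n = 90

Fisher's z: C = ½·ln((1+r)/(1−r)) = ½·ln(2.1746) = 0.3884.
n = ((z_{α/2} + z_β)/C)² + 3.
(1.960 + 1.645) / 0.3884 = 3.605 / 0.3884 = 9.282.
n = 9.282² + 3 = 86.15 + 3 = 89.1.
Round up.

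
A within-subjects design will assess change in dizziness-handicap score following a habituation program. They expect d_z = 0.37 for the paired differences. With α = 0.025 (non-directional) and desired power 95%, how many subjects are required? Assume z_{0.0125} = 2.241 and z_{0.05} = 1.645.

n = 111 pairs

For a paired (one-sample on differences) test: n = ((z_{α/2} + z_β) / d)².
z_{α/2} + z_β = 2.241 + 1.645 = 3.886.
n = (3.886 / 0.37)² = 10.503² = 110.31.
Round up.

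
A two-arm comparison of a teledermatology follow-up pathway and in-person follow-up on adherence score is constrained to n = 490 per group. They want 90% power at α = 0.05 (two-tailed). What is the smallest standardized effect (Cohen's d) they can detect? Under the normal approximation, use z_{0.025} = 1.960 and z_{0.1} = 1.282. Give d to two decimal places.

d_min ≈ 0.21

For two independent groups of n = 490 each: d_min = (z_{α/2} + z_β)·√(2/n).
z-sum = 1.960 + 1.282 = 3.242.
d_min = 3.242 × √(2/490) = 3.242 × 0.0639 = 0.207.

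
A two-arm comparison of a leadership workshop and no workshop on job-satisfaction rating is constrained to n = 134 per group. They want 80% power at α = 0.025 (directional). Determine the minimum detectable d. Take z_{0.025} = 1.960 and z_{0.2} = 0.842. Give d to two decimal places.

For two independent groups of n = 134 each: d_min = (z_{α} + z_β)·√(2/n).
z-sum = 1.960 + 0.842 = 2.802.
d_min = 2.802 × √(2/134) = 2.802 × 0.1222 = 0.342.

d_min ≈ 0.34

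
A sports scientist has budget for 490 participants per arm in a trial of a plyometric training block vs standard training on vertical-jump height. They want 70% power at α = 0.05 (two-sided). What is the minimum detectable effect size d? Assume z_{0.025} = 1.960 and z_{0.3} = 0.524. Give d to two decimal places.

For two independent groups of n = 490 each: d_min = (z_{α/2} + z_β)·√(2/n).
z-sum = 1.960 + 0.524 = 2.484.
d_min = 2.484 × √(2/490) = 2.484 × 0.0639 = 0.159.

d_min ≈ 0.16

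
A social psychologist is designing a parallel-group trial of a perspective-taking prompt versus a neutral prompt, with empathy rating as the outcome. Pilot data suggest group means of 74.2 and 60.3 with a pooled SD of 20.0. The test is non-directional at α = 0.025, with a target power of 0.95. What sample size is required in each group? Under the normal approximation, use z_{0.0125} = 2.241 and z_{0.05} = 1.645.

n = 63 per group

Cohen's d = |M₁ − M₂| / SD_pooled = |74.2 − 60.3| / 20.0 = 13.9 / 20.0 = 0.695.
For two independent groups with equal n: n = 2·((z_{α/2} + z_β) / d)².
z_{α/2} + z_β = 2.241 + 1.645 = 3.886.
n = 2 × (3.886 / 0.695)² = 2 × 5.591² = 2 × 31.26 = 62.5.
Round up to the next whole participant.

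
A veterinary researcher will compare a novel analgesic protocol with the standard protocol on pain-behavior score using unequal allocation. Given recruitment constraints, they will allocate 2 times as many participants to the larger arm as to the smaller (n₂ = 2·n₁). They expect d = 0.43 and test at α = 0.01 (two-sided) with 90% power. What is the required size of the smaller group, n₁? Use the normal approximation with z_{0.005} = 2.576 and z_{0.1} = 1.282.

n₁ = 121

With allocation ratio k = n₂/n₁ = 2, Var(x̄₁−x̄₂) = σ²(1/n₁ + 1/(k·n₁)) = σ²·(k+1)/(k·n₁).
So n₁ = (1 + 1/k)·((z_{α/2} + z_β)/d)² = 1.500 × (3.858/0.43)².
n₁ = 1.500 × 80.50 = 120.7.
Round up: n₁ = 121, giving n₂ = 2 × 121 = 242.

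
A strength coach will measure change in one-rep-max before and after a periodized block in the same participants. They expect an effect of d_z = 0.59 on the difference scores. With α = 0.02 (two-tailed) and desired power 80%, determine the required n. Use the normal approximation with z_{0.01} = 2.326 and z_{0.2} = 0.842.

For a paired (one-sample on differences) test: n = ((z_{α/2} + z_β) / d)².
z_{α/2} + z_β = 2.326 + 0.842 = 3.168.
n = (3.168 / 0.59)² = 5.369² = 28.83.
Round up.

n = 29 pairs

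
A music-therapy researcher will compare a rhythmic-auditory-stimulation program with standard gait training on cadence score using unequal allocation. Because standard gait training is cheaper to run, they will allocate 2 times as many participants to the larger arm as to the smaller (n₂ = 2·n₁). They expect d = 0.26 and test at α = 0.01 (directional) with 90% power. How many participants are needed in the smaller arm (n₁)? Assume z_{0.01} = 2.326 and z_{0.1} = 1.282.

n₁ = 289

With allocation ratio k = n₂/n₁ = 2, Var(x̄₁−x̄₂) = σ²(1/n₁ + 1/(k·n₁)) = σ²·(k+1)/(k·n₁).
So n₁ = (1 + 1/k)·((z_{α} + z_β)/d)² = 1.500 × (3.608/0.26)².
n₁ = 1.500 × 192.57 = 288.9.
Round up: n₁ = 289, giving n₂ = 2 × 289 = 578.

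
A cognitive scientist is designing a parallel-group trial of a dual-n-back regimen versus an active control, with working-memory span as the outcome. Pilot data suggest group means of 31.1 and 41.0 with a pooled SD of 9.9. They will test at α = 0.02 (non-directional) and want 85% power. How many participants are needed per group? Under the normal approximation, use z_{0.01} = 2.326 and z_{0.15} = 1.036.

Cohen's d = |M₁ − M₂| / SD_pooled = |31.1 − 41.0| / 9.9 = 9.9 / 9.9 = 1.000.
For two independent groups with equal n: n = 2·((z_{α/2} + z_β) / d)².
z_{α/2} + z_β = 2.326 + 1.036 = 3.362.
n = 2 × (3.362 / 1.000)² = 2 × 3.362² = 2 × 11.30 = 22.6.
Round up to the next whole participant.

n = 23 per group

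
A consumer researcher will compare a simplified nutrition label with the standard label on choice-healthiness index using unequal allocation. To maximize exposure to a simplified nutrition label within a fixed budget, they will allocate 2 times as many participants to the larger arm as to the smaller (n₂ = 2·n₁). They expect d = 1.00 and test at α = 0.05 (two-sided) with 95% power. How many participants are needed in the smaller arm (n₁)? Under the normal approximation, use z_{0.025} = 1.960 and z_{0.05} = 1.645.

With allocation ratio k = n₂/n₁ = 2, Var(x̄₁−x̄₂) = σ²(1/n₁ + 1/(k·n₁)) = σ²·(k+1)/(k·n₁).
So n₁ = (1 + 1/k)·((z_{α/2} + z_β)/d)² = 1.500 × (3.605/1.00)².
n₁ = 1.500 × 13.00 = 19.5.
Round up: n₁ = 20, giving n₂ = 2 × 20 = 40.

n₁ = 20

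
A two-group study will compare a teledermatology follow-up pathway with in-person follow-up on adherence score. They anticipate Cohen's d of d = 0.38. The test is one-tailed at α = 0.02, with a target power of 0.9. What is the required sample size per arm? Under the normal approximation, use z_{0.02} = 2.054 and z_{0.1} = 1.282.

n = 155 per group

For two independent groups with equal n: n = 2·((z_{α} + z_β) / d)².
z_{α} + z_β = 2.054 + 1.282 = 3.336.
n = 2 × (3.336 / 0.38)² = 2 × 8.779² = 2 × 77.07 = 154.1.
Round up to the next whole participant.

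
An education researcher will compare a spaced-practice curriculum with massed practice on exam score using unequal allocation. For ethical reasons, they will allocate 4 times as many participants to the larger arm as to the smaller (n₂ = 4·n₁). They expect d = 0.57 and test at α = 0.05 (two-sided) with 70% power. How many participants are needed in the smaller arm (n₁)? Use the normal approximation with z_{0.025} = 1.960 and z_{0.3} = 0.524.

n₁ = 24

With allocation ratio k = n₂/n₁ = 4, Var(x̄₁−x̄₂) = σ²(1/n₁ + 1/(k·n₁)) = σ²·(k+1)/(k·n₁).
So n₁ = (1 + 1/k)·((z_{α/2} + z_β)/d)² = 1.250 × (2.484/0.57)².
n₁ = 1.250 × 18.99 = 23.7.
Round up: n₁ = 24, giving n₂ = 4 × 24 = 96.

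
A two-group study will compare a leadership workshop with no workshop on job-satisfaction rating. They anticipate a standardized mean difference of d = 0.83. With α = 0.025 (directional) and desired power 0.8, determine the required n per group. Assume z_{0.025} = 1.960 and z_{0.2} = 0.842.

For two independent groups with equal n: n = 2·((z_{α} + z_β) / d)².
z_{α} + z_β = 1.960 + 0.842 = 2.802.
n = 2 × (2.802 / 0.83)² = 2 × 3.376² = 2 × 11.40 = 22.8.
Round up to the next whole participant.

n = 23 per group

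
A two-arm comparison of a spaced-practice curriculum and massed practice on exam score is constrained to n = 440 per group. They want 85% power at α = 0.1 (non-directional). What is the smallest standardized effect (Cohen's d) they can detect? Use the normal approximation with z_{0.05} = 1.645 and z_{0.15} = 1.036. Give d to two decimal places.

d_min ≈ 0.18

For two independent groups of n = 440 each: d_min = (z_{α/2} + z_β)·√(2/n).
z-sum = 1.645 + 1.036 = 2.681.
d_min = 2.681 × √(2/440) = 2.681 × 0.0674 = 0.181.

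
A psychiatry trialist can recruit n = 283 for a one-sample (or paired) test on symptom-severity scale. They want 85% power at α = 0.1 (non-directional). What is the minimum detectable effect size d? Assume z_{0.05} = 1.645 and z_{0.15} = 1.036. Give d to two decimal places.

d_min ≈ 0.16

For a single sample (or paired design) of n = 283: d_min = (z_{α/2} + z_β)/√n.
z-sum = 1.645 + 1.036 = 2.681.
d_min = 2.681 / √283 = 2.681 / 16.823 = 0.159.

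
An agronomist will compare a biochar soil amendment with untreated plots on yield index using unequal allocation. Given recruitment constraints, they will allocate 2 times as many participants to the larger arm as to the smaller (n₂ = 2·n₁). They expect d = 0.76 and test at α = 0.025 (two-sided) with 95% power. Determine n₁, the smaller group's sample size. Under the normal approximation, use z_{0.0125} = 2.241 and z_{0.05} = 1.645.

With allocation ratio k = n₂/n₁ = 2, Var(x̄₁−x̄₂) = σ²(1/n₁ + 1/(k·n₁)) = σ²·(k+1)/(k·n₁).
So n₁ = (1 + 1/k)·((z_{α/2} + z_β)/d)² = 1.500 × (3.886/0.76)².
n₁ = 1.500 × 26.14 = 39.2.
Round up: n₁ = 40, giving n₂ = 2 × 40 = 80.

n₁ = 40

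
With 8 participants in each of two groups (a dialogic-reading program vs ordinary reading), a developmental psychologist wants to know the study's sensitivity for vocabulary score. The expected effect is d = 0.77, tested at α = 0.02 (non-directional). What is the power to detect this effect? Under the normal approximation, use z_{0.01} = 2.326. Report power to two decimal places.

power ≈ 0.22

For two equal groups, power = Φ(d·√(n/2) − z_{α/2}).
d·√(n/2) = 0.77 × √(8/2) = 0.77 × 2.000 = 1.540.
z_β = 1.540 − 2.326 = -0.786.
Power = Φ(-0.786) = 0.216.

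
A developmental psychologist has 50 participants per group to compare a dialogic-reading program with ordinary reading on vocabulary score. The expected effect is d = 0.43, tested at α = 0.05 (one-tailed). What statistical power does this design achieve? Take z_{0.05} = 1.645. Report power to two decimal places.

For two equal groups, power = Φ(d·√(n/2) − z_{α}).
d·√(n/2) = 0.43 × √(50/2) = 0.43 × 5.000 = 2.150.
z_β = 2.150 − 1.645 = 0.505.
Power = Φ(0.505) = 0.693.

power ≈ 0.69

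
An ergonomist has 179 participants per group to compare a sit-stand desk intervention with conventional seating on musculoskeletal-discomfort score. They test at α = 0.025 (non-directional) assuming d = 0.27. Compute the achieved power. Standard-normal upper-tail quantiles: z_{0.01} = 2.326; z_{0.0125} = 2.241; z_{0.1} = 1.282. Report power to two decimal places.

For two equal groups, power = Φ(d·√(n/2) − z_{α/2}).
d·√(n/2) = 0.27 × √(179/2) = 0.27 × 9.460 = 2.554.
z_β = 2.554 − 2.241 = 0.313.
Power = Φ(0.313) = 0.623.

power ≈ 0.62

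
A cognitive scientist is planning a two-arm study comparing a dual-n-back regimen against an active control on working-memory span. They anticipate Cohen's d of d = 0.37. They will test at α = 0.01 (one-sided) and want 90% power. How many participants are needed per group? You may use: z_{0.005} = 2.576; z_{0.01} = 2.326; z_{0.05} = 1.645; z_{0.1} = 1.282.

n = 191 per group

For two independent groups with equal n: n = 2·((z_{α} + z_β) / d)².
z_{α} + z_β = 2.326 + 1.282 = 3.608.
n = 2 × (3.608 / 0.37)² = 2 × 9.751² = 2 × 95.09 = 190.2.
Round up to the next whole participant.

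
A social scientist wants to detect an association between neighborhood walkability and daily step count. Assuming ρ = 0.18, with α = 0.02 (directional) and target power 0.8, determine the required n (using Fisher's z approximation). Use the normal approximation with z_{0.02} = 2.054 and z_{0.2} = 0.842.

Fisher's z: C = ½·ln((1+r)/(1−r)) = ½·ln(1.4390) = 0.1820.
n = ((z_{α} + z_β)/C)² + 3.
(2.054 + 0.842) / 0.1820 = 2.896 / 0.1820 = 15.912.
n = 15.912² + 3 = 253.19 + 3 = 256.2.
Round up.

n = 257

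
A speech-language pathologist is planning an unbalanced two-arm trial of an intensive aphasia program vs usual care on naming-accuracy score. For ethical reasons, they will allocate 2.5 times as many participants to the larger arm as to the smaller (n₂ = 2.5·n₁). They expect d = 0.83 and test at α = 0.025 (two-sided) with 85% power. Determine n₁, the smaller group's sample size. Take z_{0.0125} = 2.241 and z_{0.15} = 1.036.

n₁ = 22

With allocation ratio k = n₂/n₁ = 2.5, Var(x̄₁−x̄₂) = σ²(1/n₁ + 1/(k·n₁)) = σ²·(k+1)/(k·n₁).
So n₁ = (1 + 1/k)·((z_{α/2} + z_β)/d)² = 1.400 × (3.277/0.83)².
n₁ = 1.400 × 15.59 = 21.8.
Round up: n₁ = 22, giving n₂ = 2.5 × 22 = 55.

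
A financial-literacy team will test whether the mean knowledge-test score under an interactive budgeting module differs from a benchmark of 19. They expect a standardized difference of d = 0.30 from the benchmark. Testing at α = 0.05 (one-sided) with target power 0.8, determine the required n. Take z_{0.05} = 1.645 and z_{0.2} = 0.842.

n = 69

For a one-sample test: n = ((z_{α} + z_β) / d)².
z_{α} + z_β = 1.645 + 0.842 = 2.487.
n = (2.487 / 0.30)² = 8.290² = 68.72.
Round up.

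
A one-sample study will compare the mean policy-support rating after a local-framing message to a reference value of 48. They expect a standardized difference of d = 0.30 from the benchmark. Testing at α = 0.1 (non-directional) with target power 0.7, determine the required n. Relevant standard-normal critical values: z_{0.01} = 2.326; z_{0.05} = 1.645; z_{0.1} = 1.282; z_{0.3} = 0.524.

For a one-sample test: n = ((z_{α/2} + z_β) / d)².
z_{α/2} + z_β = 1.645 + 0.524 = 2.169.
n = (2.169 / 0.30)² = 7.230² = 52.27.
Round up.

n = 53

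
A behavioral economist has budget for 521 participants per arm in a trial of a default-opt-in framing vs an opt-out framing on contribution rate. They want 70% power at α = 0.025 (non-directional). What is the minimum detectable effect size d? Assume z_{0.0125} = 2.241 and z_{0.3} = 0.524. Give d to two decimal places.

For two independent groups of n = 521 each: d_min = (z_{α/2} + z_β)·√(2/n).
z-sum = 2.241 + 0.524 = 2.765.
d_min = 2.765 × √(2/521) = 2.765 × 0.0620 = 0.171.

d_min ≈ 0.17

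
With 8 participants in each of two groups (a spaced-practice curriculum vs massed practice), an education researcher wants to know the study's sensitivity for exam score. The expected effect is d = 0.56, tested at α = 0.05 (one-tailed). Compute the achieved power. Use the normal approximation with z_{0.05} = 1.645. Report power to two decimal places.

power ≈ 0.30

For two equal groups, power = Φ(d·√(n/2) − z_{α}).
d·√(n/2) = 0.56 × √(8/2) = 0.56 × 2.000 = 1.120.
z_β = 1.120 − 1.645 = -0.525.
Power = Φ(-0.525) = 0.300.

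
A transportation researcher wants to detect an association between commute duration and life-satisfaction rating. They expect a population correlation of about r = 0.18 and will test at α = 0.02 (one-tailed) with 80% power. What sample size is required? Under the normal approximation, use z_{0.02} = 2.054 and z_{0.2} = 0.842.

Fisher's z: C = ½·ln((1+r)/(1−r)) = ½·ln(1.4390) = 0.1820.
n = ((z_{α} + z_β)/C)² + 3.
(2.054 + 0.842) / 0.1820 = 2.896 / 0.1820 = 15.912.
n = 15.912² + 3 = 253.19 + 3 = 256.2.
Round up.

n = 257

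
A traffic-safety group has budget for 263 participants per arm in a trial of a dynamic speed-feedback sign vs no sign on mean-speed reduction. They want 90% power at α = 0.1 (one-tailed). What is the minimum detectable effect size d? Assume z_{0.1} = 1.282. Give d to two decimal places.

For two independent groups of n = 263 each: d_min = (z_{α} + z_β)·√(2/n).
z-sum = 1.282 + 1.282 = 2.564.
d_min = 2.564 × √(2/263) = 2.564 × 0.0872 = 0.224.

d_min ≈ 0.22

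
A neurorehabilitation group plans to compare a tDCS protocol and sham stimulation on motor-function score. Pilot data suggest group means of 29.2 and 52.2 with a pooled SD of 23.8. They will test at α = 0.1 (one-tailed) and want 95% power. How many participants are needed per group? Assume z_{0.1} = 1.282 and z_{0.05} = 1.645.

Cohen's d = |M₁ − M₂| / SD_pooled = |29.2 − 52.2| / 23.8 = 23.0 / 23.8 = 0.966.
For two independent groups with equal n: n = 2·((z_{α} + z_β) / d)².
z_{α} + z_β = 1.282 + 1.645 = 2.927.
n = 2 × (2.927 / 0.966)² = 2 × 3.030² = 2 × 9.18 = 18.4.
Round up to the next whole participant.

n = 19 per group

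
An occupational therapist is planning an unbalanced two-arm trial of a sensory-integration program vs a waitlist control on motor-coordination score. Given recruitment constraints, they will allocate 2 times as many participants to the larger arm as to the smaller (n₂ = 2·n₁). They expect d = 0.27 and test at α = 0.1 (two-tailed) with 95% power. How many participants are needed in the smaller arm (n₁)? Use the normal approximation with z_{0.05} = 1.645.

With allocation ratio k = n₂/n₁ = 2, Var(x̄₁−x̄₂) = σ²(1/n₁ + 1/(k·n₁)) = σ²·(k+1)/(k·n₁).
So n₁ = (1 + 1/k)·((z_{α/2} + z_β)/d)² = 1.500 × (3.290/0.27)².
n₁ = 1.500 × 148.48 = 222.7.
Round up: n₁ = 223, giving n₂ = 2 × 223 = 446.

n₁ = 223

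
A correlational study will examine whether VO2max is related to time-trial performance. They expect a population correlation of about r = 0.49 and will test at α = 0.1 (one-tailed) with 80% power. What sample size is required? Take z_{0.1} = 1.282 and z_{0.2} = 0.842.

Fisher's z: C = ½·ln((1+r)/(1−r)) = ½·ln(2.9216) = 0.5361.
n = ((z_{α} + z_β)/C)² + 3.
(1.282 + 0.842) / 0.5361 = 2.124 / 0.5361 = 3.962.
n = 3.962² + 3 = 15.70 + 3 = 18.7.
Round up.

n = 19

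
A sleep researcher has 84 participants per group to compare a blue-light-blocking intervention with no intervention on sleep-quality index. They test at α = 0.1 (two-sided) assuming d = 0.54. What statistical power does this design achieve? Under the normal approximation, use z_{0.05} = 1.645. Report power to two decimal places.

power ≈ 0.97

For two equal groups, power = Φ(d·√(n/2) − z_{α/2}).
d·√(n/2) = 0.54 × √(84/2) = 0.54 × 6.481 = 3.500.
z_β = 3.500 − 1.645 = 1.855.
Power = Φ(1.855) = 0.968.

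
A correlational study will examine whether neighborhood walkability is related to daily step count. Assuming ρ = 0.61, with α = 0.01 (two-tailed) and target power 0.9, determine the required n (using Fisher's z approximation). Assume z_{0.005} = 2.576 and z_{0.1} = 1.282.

Fisher's z: C = ½·ln((1+r)/(1−r)) = ½·ln(4.1282) = 0.7089.
n = ((z_{α/2} + z_β)/C)² + 3.
(2.576 + 1.282) / 0.7089 = 3.858 / 0.7089 = 5.442.
n = 5.442² + 3 = 29.62 + 3 = 32.6.
Round up.

n = 33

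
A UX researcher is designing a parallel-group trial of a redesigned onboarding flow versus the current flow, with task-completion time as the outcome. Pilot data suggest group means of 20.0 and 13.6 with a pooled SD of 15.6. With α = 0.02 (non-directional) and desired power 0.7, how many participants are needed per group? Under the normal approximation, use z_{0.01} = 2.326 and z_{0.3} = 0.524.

Cohen's d = |M₁ − M₂| / SD_pooled = |20.0 − 13.6| / 15.6 = 6.4 / 15.6 = 0.410.
For two independent groups with equal n: n = 2·((z_{α/2} + z_β) / d)².
z_{α/2} + z_β = 2.326 + 0.524 = 2.850.
n = 2 × (2.850 / 0.410)² = 2 × 6.951² = 2 × 48.32 = 96.6.
Round up to the next whole participant.

n = 97 per group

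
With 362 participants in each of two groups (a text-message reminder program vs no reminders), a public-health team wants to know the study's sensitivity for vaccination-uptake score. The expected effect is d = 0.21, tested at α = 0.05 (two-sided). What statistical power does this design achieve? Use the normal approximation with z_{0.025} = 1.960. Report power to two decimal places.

power ≈ 0.81

For two equal groups, power = Φ(d·√(n/2) − z_{α/2}).
d·√(n/2) = 0.21 × √(362/2) = 0.21 × 13.454 = 2.825.
z_β = 2.825 − 1.960 = 0.865.
Power = Φ(0.865) = 0.807.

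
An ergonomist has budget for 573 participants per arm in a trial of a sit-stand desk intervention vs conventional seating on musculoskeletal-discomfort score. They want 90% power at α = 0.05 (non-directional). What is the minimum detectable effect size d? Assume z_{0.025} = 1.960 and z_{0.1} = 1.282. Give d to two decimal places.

For two independent groups of n = 573 each: d_min = (z_{α/2} + z_β)·√(2/n).
z-sum = 1.960 + 1.282 = 3.242.
d_min = 3.242 × √(2/573) = 3.242 × 0.0591 = 0.192.

d_min ≈ 0.19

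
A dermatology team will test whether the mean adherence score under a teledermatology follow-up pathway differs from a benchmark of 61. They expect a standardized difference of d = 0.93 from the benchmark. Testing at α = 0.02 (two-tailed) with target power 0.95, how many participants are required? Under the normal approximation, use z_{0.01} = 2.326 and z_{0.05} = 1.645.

For a one-sample test: n = ((z_{α/2} + z_β) / d)².
z_{α/2} + z_β = 2.326 + 1.645 = 3.971.
n = (3.971 / 0.93)² = 4.270² = 18.23.
Round up.

n = 19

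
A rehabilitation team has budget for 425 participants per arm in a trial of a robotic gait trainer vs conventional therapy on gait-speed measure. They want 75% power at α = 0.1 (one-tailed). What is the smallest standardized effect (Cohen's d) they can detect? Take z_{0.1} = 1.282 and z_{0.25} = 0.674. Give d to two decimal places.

d_min ≈ 0.13

For two independent groups of n = 425 each: d_min = (z_{α} + z_β)·√(2/n).
z-sum = 1.282 + 0.674 = 1.956.
d_min = 1.956 × √(2/425) = 1.956 × 0.0686 = 0.134.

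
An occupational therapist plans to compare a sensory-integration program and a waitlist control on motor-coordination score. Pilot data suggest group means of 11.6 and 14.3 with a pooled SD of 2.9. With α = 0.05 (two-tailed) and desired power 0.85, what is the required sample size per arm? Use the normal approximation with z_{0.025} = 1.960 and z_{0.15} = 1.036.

n = 21 per group

Cohen's d = |M₁ − M₂| / SD_pooled = |11.6 − 14.3| / 2.9 = 2.7 / 2.9 = 0.931.
For two independent groups with equal n: n = 2·((z_{α/2} + z_β) / d)².
z_{α/2} + z_β = 1.960 + 1.036 = 2.996.
n = 2 × (2.996 / 0.931)² = 2 × 3.218² = 2 × 10.36 = 20.7.
Round up to the next whole participant.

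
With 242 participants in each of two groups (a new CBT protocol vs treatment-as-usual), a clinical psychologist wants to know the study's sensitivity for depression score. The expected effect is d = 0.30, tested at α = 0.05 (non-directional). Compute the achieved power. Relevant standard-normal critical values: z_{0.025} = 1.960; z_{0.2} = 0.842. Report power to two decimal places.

power ≈ 0.91

For two equal groups, power = Φ(d·√(n/2) − z_{α/2}).
d·√(n/2) = 0.30 × √(242/2) = 0.30 × 11.000 = 3.300.
z_β = 3.300 − 1.960 = 1.340.
Power = Φ(1.340) = 0.910.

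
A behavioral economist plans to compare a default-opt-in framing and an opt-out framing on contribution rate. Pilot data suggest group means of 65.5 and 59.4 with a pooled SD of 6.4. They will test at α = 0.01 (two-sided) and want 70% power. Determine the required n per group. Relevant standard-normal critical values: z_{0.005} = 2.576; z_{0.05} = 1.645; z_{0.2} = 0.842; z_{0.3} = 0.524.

Cohen's d = |M₁ − M₂| / SD_pooled = |65.5 − 59.4| / 6.4 = 6.1 / 6.4 = 0.953.
For two independent groups with equal n: n = 2·((z_{α/2} + z_β) / d)².
z_{α/2} + z_β = 2.576 + 0.524 = 3.100.
n = 2 × (3.100 / 0.953)² = 2 × 3.253² = 2 × 10.58 = 21.2.
Round up to the next whole participant.

n = 22 per group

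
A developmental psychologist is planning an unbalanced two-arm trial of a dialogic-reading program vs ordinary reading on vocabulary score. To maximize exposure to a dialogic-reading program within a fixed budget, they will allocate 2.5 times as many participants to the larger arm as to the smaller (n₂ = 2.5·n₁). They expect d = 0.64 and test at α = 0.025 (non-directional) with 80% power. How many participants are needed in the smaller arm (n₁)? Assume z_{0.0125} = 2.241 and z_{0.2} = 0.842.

n₁ = 33

With allocation ratio k = n₂/n₁ = 2.5, Var(x̄₁−x̄₂) = σ²(1/n₁ + 1/(k·n₁)) = σ²·(k+1)/(k·n₁).
So n₁ = (1 + 1/k)·((z_{α/2} + z_β)/d)² = 1.400 × (3.083/0.64)².
n₁ = 1.400 × 23.21 = 32.5.
Round up: n₁ = 33, giving n₂ = ⌈2.5 × 33⌉ = ⌈82.5⌉ = 83.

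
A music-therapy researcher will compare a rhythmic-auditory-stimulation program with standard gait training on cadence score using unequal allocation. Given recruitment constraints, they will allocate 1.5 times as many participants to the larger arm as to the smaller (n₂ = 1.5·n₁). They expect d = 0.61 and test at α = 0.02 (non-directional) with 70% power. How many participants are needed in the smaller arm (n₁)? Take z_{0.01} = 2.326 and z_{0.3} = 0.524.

With allocation ratio k = n₂/n₁ = 1.5, Var(x̄₁−x̄₂) = σ²(1/n₁ + 1/(k·n₁)) = σ²·(k+1)/(k·n₁).
So n₁ = (1 + 1/k)·((z_{α/2} + z_β)/d)² = 1.667 × (2.850/0.61)².
n₁ = 1.667 × 21.83 = 36.4.
Round up: n₁ = 37, giving n₂ = ⌈1.5 × 37⌉ = ⌈55.5⌉ = 56.

n₁ = 37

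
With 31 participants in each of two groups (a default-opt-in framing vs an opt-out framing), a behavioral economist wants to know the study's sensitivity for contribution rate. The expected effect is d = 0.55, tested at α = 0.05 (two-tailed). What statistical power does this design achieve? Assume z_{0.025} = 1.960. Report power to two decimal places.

power ≈ 0.58

For two equal groups, power = Φ(d·√(n/2) − z_{α/2}).
d·√(n/2) = 0.55 × √(31/2) = 0.55 × 3.937 = 2.165.
z_β = 2.165 − 1.960 = 0.205.
Power = Φ(0.205) = 0.581.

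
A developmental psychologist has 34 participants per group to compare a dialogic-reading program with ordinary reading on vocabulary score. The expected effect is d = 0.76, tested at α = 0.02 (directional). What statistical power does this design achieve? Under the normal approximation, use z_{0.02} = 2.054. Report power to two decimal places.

power ≈ 0.86

For two equal groups, power = Φ(d·√(n/2) − z_{α}).
d·√(n/2) = 0.76 × √(34/2) = 0.76 × 4.123 = 3.134.
z_β = 3.134 − 2.054 = 1.080.
Power = Φ(1.080) = 0.860.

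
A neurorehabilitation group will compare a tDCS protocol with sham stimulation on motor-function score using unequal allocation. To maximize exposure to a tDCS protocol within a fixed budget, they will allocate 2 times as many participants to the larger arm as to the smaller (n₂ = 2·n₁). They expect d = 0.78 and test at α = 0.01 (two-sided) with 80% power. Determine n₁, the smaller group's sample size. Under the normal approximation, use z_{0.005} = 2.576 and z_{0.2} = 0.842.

n₁ = 29

With allocation ratio k = n₂/n₁ = 2, Var(x̄₁−x̄₂) = σ²(1/n₁ + 1/(k·n₁)) = σ²·(k+1)/(k·n₁).
So n₁ = (1 + 1/k)·((z_{α/2} + z_β)/d)² = 1.500 × (3.418/0.78)².
n₁ = 1.500 × 19.20 = 28.8.
Round up: n₁ = 29, giving n₂ = 2 × 29 = 58.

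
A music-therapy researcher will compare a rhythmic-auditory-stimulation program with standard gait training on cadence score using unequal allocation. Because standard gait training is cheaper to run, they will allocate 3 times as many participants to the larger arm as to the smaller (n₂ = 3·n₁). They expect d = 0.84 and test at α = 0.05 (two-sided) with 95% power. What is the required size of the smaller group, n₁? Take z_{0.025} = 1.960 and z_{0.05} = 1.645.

With allocation ratio k = n₂/n₁ = 3, Var(x̄₁−x̄₂) = σ²(1/n₁ + 1/(k·n₁)) = σ²·(k+1)/(k·n₁).
So n₁ = (1 + 1/k)·((z_{α/2} + z_β)/d)² = 1.333 × (3.605/0.84)².
n₁ = 1.333 × 18.42 = 24.6.
Round up: n₁ = 25, giving n₂ = 3 × 25 = 75.

n₁ = 25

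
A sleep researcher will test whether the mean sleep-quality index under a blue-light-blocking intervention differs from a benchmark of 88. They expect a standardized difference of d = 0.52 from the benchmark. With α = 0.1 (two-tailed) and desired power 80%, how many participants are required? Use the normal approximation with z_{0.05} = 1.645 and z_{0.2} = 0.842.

n = 23

For a one-sample test: n = ((z_{α/2} + z_β) / d)².
z_{α/2} + z_β = 1.645 + 0.842 = 2.487.
n = (2.487 / 0.52)² = 4.783² = 22.87.
Round up.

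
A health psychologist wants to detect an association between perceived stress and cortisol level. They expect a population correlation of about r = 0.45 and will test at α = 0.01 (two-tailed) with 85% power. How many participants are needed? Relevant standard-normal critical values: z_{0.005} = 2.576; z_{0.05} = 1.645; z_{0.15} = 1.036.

n = 59

Fisher's z: C = ½·ln((1+r)/(1−r)) = ½·ln(2.6364) = 0.4847.
n = ((z_{α/2} + z_β)/C)² + 3.
(2.576 + 1.036) / 0.4847 = 3.612 / 0.4847 = 7.452.
n = 7.452² + 3 = 55.53 + 3 = 58.5.
Round up.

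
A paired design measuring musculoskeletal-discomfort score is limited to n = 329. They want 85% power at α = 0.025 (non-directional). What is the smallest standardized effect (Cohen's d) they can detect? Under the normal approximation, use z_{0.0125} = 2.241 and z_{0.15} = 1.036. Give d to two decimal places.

d_min ≈ 0.18

For a single sample (or paired design) of n = 329: d_min = (z_{α/2} + z_β)/√n.
z-sum = 2.241 + 1.036 = 3.277.
d_min = 3.277 / √329 = 3.277 / 18.138 = 0.181.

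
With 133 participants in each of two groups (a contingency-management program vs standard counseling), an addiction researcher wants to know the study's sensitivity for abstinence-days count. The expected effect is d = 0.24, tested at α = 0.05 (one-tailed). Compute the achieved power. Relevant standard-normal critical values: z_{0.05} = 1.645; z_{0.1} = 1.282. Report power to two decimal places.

For two equal groups, power = Φ(d·√(n/2) − z_{α}).
d·√(n/2) = 0.24 × √(133/2) = 0.24 × 8.155 = 1.957.
z_β = 1.957 − 1.645 = 0.312.
Power = Φ(0.312) = 0.623.

power ≈ 0.62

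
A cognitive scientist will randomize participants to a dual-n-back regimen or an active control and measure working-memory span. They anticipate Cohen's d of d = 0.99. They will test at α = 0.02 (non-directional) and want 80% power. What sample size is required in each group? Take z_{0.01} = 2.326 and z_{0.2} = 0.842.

n = 21 per group

For two independent groups with equal n: n = 2·((z_{α/2} + z_β) / d)².
z_{α/2} + z_β = 2.326 + 0.842 = 3.168.
n = 2 × (3.168 / 0.99)² = 2 × 3.200² = 2 × 10.24 = 20.5.
Round up to the next whole participant.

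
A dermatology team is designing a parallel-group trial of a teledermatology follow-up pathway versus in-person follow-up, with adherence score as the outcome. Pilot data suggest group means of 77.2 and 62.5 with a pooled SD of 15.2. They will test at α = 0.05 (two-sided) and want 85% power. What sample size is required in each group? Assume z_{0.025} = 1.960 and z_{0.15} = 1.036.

Cohen's d = |M₁ − M₂| / SD_pooled = |77.2 − 62.5| / 15.2 = 14.7 / 15.2 = 0.967.
For two independent groups with equal n: n = 2·((z_{α/2} + z_β) / d)².
z_{α/2} + z_β = 1.960 + 1.036 = 2.996.
n = 2 × (2.996 / 0.967)² = 2 × 3.098² = 2 × 9.60 = 19.2.
Round up to the next whole participant.

n = 20 per group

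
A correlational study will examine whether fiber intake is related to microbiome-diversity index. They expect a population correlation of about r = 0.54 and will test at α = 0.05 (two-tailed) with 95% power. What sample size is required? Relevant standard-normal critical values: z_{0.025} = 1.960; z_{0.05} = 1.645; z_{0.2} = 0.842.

n = 39

Fisher's z: C = ½·ln((1+r)/(1−r)) = ½·ln(3.3478) = 0.6042.
n = ((z_{α/2} + z_β)/C)² + 3.
(1.960 + 1.645) / 0.6042 = 3.605 / 0.6042 = 5.967.
n = 5.967² + 3 = 35.60 + 3 = 38.6.
Round up.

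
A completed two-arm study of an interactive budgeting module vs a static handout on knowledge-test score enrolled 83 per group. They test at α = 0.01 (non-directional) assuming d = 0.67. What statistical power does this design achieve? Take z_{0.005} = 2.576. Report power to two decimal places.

power ≈ 0.96

For two equal groups, power = Φ(d·√(n/2) − z_{α/2}).
d·√(n/2) = 0.67 × √(83/2) = 0.67 × 6.442 = 4.316.
z_β = 4.316 − 2.576 = 1.740.
Power = Φ(1.740) = 0.959.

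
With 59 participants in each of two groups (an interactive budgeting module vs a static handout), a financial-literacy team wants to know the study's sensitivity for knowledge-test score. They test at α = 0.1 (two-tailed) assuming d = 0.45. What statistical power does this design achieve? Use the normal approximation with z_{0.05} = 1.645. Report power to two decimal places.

power ≈ 0.79

For two equal groups, power = Φ(d·√(n/2) − z_{α/2}).
d·√(n/2) = 0.45 × √(59/2) = 0.45 × 5.431 = 2.444.
z_β = 2.444 − 1.645 = 0.799.
Power = Φ(0.799) = 0.788.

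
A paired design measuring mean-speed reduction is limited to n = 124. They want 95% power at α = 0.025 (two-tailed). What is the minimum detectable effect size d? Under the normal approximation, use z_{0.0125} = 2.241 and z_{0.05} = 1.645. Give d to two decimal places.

d_min ≈ 0.35

For a single sample (or paired design) of n = 124: d_min = (z_{α/2} + z_β)/√n.
z-sum = 2.241 + 1.645 = 3.886.
d_min = 3.886 / √124 = 3.886 / 11.136 = 0.349.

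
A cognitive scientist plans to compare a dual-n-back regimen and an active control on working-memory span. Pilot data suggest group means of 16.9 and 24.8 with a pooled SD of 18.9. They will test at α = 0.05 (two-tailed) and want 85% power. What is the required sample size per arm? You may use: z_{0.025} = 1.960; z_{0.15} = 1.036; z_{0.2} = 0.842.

n = 103 per group

Cohen's d = |M₁ − M₂| / SD_pooled = |16.9 − 24.8| / 18.9 = 7.9 / 18.9 = 0.418.
For two independent groups with equal n: n = 2·((z_{α/2} + z_β) / d)².
z_{α/2} + z_β = 1.960 + 1.036 = 2.996.
n = 2 × (2.996 / 0.418)² = 2 × 7.167² = 2 × 51.37 = 102.7.
Round up to the next whole participant.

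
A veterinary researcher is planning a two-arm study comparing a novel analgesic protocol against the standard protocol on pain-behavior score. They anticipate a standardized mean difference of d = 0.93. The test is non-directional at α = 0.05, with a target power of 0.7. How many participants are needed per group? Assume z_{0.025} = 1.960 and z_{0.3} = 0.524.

For two independent groups with equal n: n = 2·((z_{α/2} + z_β) / d)².
z_{α/2} + z_β = 1.960 + 0.524 = 2.484.
n = 2 × (2.484 / 0.93)² = 2 × 2.671² = 2 × 7.13 = 14.3.
Round up to the next whole participant.

n = 15 per group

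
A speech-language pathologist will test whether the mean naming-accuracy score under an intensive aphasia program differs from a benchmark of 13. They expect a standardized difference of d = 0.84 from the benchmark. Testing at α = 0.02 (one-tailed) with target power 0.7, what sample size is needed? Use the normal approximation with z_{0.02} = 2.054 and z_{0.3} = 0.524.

n = 10

For a one-sample test: n = ((z_{α} + z_β) / d)².
z_{α} + z_β = 2.054 + 0.524 = 2.578.
n = (2.578 / 0.84)² = 3.069² = 9.42.
Round up.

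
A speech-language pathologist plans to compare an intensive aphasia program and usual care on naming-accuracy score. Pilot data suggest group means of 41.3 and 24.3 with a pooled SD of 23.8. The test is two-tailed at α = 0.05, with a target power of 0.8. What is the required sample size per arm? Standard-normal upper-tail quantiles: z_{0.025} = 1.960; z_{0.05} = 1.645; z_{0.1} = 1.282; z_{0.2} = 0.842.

Cohen's d = |M₁ − M₂| / SD_pooled = |41.3 − 24.3| / 23.8 = 17.0 / 23.8 = 0.714.
For two independent groups with equal n: n = 2·((z_{α/2} + z_β) / d)².
z_{α/2} + z_β = 1.960 + 0.842 = 2.802.
n = 2 × (2.802 / 0.714)² = 2 × 3.924² = 2 × 15.40 = 30.8.
Round up to the next whole participant.

n = 31 per group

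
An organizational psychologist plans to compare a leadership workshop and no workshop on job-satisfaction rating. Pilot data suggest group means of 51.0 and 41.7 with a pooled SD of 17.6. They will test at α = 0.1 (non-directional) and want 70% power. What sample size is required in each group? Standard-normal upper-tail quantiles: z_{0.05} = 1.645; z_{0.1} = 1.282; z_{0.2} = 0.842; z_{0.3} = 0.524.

Cohen's d = |M₁ − M₂| / SD_pooled = |51.0 − 41.7| / 17.6 = 9.3 / 17.6 = 0.528.
For two independent groups with equal n: n = 2·((z_{α/2} + z_β) / d)².
z_{α/2} + z_β = 1.645 + 0.524 = 2.169.
n = 2 × (2.169 / 0.528)² = 2 × 4.108² = 2 × 16.88 = 33.8.
Round up to the next whole participant.

n = 34 per group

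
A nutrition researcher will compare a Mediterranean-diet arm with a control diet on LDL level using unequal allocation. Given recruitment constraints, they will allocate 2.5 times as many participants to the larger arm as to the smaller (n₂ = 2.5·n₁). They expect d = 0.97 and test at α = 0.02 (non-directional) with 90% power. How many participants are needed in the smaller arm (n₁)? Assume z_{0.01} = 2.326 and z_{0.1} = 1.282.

With allocation ratio k = n₂/n₁ = 2.5, Var(x̄₁−x̄₂) = σ²(1/n₁ + 1/(k·n₁)) = σ²·(k+1)/(k·n₁).
So n₁ = (1 + 1/k)·((z_{α/2} + z_β)/d)² = 1.400 × (3.608/0.97)².
n₁ = 1.400 × 13.84 = 19.4.
Round up: n₁ = 20, giving n₂ = 2.5 × 20 = 50.

n₁ = 20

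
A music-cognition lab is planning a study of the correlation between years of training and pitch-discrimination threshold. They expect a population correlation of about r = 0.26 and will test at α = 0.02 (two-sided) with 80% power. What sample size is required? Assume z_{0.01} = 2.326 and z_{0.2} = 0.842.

n = 145

Fisher's z: C = ½·ln((1+r)/(1−r)) = ½·ln(1.7027) = 0.2661.
n = ((z_{α/2} + z_β)/C)² + 3.
(2.326 + 0.842) / 0.2661 = 3.168 / 0.2661 = 11.905.
n = 11.905² + 3 = 141.74 + 3 = 144.7.
Round up.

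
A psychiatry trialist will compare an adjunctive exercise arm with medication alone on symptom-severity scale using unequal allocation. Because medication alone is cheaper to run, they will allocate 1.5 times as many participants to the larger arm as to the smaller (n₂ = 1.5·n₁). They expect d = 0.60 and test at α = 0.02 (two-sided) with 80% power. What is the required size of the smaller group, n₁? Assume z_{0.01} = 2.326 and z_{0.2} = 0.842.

n₁ = 47

With allocation ratio k = n₂/n₁ = 1.5, Var(x̄₁−x̄₂) = σ²(1/n₁ + 1/(k·n₁)) = σ²·(k+1)/(k·n₁).
So n₁ = (1 + 1/k)·((z_{α/2} + z_β)/d)² = 1.667 × (3.168/0.60)².
n₁ = 1.667 × 27.88 = 46.5.
Round up: n₁ = 47, giving n₂ = ⌈1.5 × 47⌉ = ⌈70.5⌉ = 71.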